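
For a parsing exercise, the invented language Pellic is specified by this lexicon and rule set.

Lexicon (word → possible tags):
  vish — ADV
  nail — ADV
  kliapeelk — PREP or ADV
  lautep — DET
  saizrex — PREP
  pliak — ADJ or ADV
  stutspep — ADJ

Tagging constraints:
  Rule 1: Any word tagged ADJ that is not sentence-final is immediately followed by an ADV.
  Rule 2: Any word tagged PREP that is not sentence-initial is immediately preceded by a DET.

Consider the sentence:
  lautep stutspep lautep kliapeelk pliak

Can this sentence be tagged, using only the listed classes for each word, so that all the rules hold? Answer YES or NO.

NO

Candidates per position — 1:lautep {DET}; 2:stutspep {ADJ}; 3:lautep {DET}; 4:kliapeelk {PREP,ADV}; 5:pliak {ADJ,ADV}.
Rule 1 cannot be satisfied by any choice of tags from the lexicon.
So there is no consistent tagging.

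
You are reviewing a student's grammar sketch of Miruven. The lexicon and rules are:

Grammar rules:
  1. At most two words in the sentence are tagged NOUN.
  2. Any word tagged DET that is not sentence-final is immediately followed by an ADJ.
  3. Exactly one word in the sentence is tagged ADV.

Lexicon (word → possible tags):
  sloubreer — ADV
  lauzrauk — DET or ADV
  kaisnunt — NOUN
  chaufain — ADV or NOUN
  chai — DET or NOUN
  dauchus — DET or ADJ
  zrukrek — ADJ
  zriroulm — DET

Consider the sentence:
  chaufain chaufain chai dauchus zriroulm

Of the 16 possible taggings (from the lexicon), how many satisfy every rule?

Candidates per position — 1:chaufain {ADV,NOUN}; 2:chaufain {ADV,NOUN}; 3:chai {DET,NOUN}; 4:dauchus {DET,ADJ}; 5:zriroulm {DET}.
There are 16 candidate sequences in total.
The sequences that satisfy every rule: ADV NOUN DET ADJ DET; ADV NOUN NOUN ADJ DET; NOUN ADV DET ADJ DET; NOUN ADV NOUN ADJ DET.
Count = 4.

4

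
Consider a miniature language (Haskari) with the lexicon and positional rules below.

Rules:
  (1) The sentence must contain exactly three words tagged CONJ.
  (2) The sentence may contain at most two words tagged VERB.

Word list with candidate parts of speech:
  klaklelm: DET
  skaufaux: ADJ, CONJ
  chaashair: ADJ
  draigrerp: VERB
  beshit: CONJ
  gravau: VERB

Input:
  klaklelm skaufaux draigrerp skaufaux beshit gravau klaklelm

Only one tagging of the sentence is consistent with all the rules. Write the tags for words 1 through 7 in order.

Candidates per position — 1:klaklelm {DET}; 2:skaufaux {ADJ,CONJ}; 3:draigrerp {VERB}; 4:skaufaux {ADJ,CONJ}; 5:beshit {CONJ}; 6:gravau {VERB}; 7:klaklelm {DET}.
Position 2: tagging it ADJ would leave rule 1 unsatisfiable, so it must be CONJ.
Position 4: tagging it ADJ would leave rule 1 unsatisfiable, so it must be CONJ.
The only consistent sequence is: DET CONJ VERB CONJ CONJ VERB DET.
Rule-by-rule: rule 1 holds; rule 2 holds.

DET CONJ VERB CONJ CONJ VERB DET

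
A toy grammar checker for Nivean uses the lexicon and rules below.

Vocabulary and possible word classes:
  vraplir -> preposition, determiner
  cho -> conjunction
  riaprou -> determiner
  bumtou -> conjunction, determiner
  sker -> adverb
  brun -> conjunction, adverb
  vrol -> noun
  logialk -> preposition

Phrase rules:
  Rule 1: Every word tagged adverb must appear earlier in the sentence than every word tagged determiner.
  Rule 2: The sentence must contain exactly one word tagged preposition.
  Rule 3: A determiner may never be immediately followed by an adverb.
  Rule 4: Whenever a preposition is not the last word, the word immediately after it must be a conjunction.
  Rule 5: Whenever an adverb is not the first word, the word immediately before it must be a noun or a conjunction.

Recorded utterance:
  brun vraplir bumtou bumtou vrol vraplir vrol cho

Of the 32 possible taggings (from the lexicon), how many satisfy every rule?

Candidates per position — 1:brun {conjunction,adverb}; 2:vraplir {preposition,determiner}; 3:bumtou {conjunction,determiner}; 4:bumtou {conjunction,determiner}; 5:vrol {noun}; 6:vraplir {preposition,determiner}; 7:vrol {noun}; 8:cho {conjunction}.
There are 32 candidate sequences in total.
The sequences that satisfy every rule: conjunction preposition conjunction conjunction noun determiner noun conjunction; conjunction preposition conjunction determiner noun determiner noun conjunction; adverb preposition conjunction conjunction noun determiner noun conjunction; adverb preposition conjunction determiner noun determiner noun conjunction.
Count = 4.

4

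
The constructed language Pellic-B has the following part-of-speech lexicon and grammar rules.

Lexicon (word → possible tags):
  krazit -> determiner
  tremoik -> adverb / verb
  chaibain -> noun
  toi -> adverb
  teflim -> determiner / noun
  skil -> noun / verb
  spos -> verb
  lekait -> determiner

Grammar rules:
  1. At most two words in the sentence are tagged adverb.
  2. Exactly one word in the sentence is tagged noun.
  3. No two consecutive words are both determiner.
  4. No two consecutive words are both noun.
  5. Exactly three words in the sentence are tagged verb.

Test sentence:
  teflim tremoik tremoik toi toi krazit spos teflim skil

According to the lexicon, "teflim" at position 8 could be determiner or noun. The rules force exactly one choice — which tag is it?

determiner

Candidates per position — 1:teflim {determiner,noun}; 2:tremoik {adverb,verb}; 3:tremoik {adverb,verb}; 4:toi {adverb}; 5:toi {adverb}; 6:krazit {determiner}; 7:spos {verb}; 8:teflim {determiner,noun}; 9:skil {noun,verb}.
Word 2 cannot be adverb — rule 1 would then fail for every completion. It is verb.
Word 3 cannot be adverb — rule 1 would then fail for every completion. It is verb.
Word 9 cannot be verb — rule 5 would then fail for every completion. It is noun.
Word 1 cannot be noun — rule 2 would then fail for every completion. It is determiner.
Word 8 cannot be noun — rule 2 would then fail for every completion. It is determiner.
So the tagging must be: determiner verb verb adverb adverb determiner verb determiner noun.
Verifying each rule — rule 1 ✓; rule 2 ✓; rule 3 ✓; rule 4 ✓; rule 5 ✓.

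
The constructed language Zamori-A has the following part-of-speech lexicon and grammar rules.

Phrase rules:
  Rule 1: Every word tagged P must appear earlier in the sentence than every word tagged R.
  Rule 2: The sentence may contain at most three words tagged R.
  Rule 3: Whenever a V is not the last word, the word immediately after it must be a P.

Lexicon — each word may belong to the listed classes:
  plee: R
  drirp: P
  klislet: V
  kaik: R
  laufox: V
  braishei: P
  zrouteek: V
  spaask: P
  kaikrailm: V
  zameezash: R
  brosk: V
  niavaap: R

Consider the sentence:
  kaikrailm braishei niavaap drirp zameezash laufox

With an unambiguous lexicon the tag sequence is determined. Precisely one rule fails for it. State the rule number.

Fixed tagging: V P R P R V.
Checking each rule: R1 violated, R2 holds, R3 holds.
Only rule 1 fails.

1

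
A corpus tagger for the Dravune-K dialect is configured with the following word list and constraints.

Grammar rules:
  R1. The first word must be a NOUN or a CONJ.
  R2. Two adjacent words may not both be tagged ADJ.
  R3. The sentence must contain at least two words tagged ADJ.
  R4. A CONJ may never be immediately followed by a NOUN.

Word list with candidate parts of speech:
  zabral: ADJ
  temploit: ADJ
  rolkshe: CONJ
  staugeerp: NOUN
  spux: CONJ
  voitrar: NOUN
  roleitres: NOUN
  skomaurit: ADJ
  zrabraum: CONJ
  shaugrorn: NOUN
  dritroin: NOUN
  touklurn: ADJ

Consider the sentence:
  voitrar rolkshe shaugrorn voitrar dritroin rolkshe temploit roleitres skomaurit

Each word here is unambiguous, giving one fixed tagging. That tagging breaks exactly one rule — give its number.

Fixed tagging: NOUN CONJ NOUN NOUN NOUN CONJ ADJ NOUN ADJ.
Checking each rule: R1 ok, R2 ok, R3 ok, R4 fails.
Only rule 4 fails.

4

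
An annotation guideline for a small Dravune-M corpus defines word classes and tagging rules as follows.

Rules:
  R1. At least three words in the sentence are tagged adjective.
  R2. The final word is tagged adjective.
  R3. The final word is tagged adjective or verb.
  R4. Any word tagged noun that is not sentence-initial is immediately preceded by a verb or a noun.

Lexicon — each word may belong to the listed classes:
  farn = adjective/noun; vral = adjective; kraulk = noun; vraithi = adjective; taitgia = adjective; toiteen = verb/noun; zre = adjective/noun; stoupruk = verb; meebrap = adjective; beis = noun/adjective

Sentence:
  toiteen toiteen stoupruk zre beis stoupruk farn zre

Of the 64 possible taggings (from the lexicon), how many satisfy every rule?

12

Candidates per position — 1:toiteen {verb,noun}; 2:toiteen {verb,noun}; 3:stoupruk {verb}; 4:zre {adjective,noun}; 5:beis {noun,adjective}; 6:stoupruk {verb}; 7:farn {adjective,noun}; 8:zre {adjective,noun}.
There are 64 candidate sequences in total.
Checking each against the rules leaves 12 sequences.
Count = 12.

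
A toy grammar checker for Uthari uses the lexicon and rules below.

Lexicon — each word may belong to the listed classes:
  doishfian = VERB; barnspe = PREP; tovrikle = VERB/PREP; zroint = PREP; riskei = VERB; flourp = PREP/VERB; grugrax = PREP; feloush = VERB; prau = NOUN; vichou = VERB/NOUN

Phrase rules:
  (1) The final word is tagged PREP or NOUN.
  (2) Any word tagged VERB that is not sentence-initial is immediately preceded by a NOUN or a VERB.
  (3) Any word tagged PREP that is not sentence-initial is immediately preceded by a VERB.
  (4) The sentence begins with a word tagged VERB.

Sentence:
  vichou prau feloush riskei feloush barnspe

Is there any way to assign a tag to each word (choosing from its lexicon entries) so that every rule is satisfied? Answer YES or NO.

Candidates per position — 1:vichou {VERB,NOUN}; 2:prau {NOUN}; 3:feloush {VERB}; 4:riskei {VERB}; 5:feloush {VERB}; 6:barnspe {PREP}.
One satisfying assignment: VERB NOUN VERB VERB VERB PREP.
Checking: rule 1 ✓; rule 2 ✓; rule 3 ✓; rule 4 ✓.

YES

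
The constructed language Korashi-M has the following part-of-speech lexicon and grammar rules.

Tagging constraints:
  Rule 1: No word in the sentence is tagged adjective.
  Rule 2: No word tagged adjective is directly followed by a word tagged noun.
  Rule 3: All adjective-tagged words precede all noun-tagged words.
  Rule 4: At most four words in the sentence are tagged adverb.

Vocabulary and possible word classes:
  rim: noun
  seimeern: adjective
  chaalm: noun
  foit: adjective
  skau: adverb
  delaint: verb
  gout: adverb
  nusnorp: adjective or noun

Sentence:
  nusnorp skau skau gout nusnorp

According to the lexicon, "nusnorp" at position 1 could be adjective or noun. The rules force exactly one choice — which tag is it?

noun

Candidates per position — 1:nusnorp {adjective,noun}; 2:skau {adverb}; 3:skau {adverb}; 4:gout {adverb}; 5:nusnorp {adjective,noun}.
Word 1 cannot be adjective — rule 1 would then fail for every completion. It is noun.
Word 5 cannot be adjective — rule 1 would then fail for every completion. It is noun.
The unique satisfying tagging is: noun adverb adverb adverb noun.
Rule-by-rule: rule 1 ok; rule 2 ok; rule 3 ok; rule 4 ok.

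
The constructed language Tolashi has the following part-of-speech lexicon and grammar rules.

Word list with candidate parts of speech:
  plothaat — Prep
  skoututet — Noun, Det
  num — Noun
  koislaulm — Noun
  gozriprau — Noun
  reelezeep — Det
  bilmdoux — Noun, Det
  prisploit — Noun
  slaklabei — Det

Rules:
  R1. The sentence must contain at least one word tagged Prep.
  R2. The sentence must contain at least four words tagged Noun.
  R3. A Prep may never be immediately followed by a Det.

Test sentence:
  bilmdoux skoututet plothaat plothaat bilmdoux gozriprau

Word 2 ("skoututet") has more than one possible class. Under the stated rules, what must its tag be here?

Noun

Candidates per position — 1:bilmdoux {Noun,Det}; 2:skoututet {Noun,Det}; 3:plothaat {Prep}; 4:plothaat {Prep}; 5:bilmdoux {Noun,Det}; 6:gozriprau {Noun}.
Position 1: tagging it Det would leave rule 2 unsatisfiable, so it must be Noun.
Position 2: tagging it Det would leave rule 2 unsatisfiable, so it must be Noun.
Position 5: tagging it Det would leave rule 2 unsatisfiable, so it must be Noun.
The unique satisfying tagging is: Noun Noun Prep Prep Noun Noun.
Rule-by-rule: rule 1 holds; rule 2 holds; rule 3 holds.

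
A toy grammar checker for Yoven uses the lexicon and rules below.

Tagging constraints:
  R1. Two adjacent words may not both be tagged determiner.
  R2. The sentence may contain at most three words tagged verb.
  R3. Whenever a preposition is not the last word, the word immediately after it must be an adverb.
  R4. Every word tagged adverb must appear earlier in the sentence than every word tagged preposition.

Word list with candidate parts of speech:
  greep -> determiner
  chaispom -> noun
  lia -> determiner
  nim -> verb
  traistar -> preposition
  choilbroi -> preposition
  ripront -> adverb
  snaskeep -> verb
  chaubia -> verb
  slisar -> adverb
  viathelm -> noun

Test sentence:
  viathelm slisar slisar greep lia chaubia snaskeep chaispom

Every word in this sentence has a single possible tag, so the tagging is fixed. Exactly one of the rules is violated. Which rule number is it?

Fixed tagging: noun adverb adverb determiner determiner verb verb noun.
Rule check: R1 ✗, R2 ✓, R3 ✓, R4 ✓.
Only rule 1 fails.

1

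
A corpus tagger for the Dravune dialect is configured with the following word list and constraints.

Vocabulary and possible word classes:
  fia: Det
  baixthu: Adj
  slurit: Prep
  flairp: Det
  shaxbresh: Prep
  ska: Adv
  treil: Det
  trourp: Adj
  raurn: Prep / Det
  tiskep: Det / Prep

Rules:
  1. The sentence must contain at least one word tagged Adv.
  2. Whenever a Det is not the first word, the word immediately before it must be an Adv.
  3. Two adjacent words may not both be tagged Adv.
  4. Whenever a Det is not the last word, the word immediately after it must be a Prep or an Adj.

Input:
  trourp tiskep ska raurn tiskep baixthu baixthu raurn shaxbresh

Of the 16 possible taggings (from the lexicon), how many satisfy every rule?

Candidates per position — 1:trourp {Adj}; 2:tiskep {Det,Prep}; 3:ska {Adv}; 4:raurn {Prep,Det}; 5:tiskep {Det,Prep}; 6:baixthu {Adj}; 7:baixthu {Adj}; 8:raurn {Prep,Det}; 9:shaxbresh {Prep}.
There are 16 candidate sequences in total.
The sequences that satisfy every rule: Adj Prep Adv Prep Prep Adj Adj Prep Prep; Adj Prep Adv Det Prep Adj Adj Prep Prep.
Count = 2.

2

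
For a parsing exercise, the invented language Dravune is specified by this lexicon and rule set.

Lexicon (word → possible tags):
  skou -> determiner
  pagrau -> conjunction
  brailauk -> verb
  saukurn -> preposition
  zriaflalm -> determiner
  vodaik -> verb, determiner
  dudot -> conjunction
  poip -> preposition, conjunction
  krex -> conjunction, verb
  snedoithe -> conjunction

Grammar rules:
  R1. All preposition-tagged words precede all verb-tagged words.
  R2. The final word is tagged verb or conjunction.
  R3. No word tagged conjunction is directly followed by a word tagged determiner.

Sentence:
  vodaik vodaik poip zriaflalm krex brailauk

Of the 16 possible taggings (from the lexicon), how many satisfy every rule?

2

Candidates per position — 1:vodaik {verb,determiner}; 2:vodaik {verb,determiner}; 3:poip {preposition,conjunction}; 4:zriaflalm {determiner}; 5:krex {conjunction,verb}; 6:brailauk {verb}.
There are 16 candidate sequences in total.
The sequences that satisfy every rule: determiner determiner preposition determiner conjunction verb; determiner determiner preposition determiner verb verb.
Count = 2.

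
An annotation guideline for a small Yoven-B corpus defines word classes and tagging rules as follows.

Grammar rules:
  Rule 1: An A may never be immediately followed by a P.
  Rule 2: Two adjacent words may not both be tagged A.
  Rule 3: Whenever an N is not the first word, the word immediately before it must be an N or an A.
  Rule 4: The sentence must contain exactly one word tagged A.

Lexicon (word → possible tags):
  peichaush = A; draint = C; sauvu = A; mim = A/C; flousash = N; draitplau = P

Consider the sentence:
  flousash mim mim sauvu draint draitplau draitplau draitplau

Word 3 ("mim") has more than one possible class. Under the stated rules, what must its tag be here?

Candidates per position — 1:flousash {N}; 2:mim {A,C}; 3:mim {A,C}; 4:sauvu {A}; 5:draint {C}; 6:draitplau {P}; 7:draitplau {P}; 8:draitplau {P}.
At position 2, choosing A makes rule 4 impossible to satisfy; hence C.
At position 3, choosing A makes rule 2 impossible to satisfy; hence C.
The unique satisfying tagging is: N C C A C P P P.
Rule-by-rule: rule 1 satisfied; rule 2 satisfied; rule 3 satisfied; rule 4 satisfied.

C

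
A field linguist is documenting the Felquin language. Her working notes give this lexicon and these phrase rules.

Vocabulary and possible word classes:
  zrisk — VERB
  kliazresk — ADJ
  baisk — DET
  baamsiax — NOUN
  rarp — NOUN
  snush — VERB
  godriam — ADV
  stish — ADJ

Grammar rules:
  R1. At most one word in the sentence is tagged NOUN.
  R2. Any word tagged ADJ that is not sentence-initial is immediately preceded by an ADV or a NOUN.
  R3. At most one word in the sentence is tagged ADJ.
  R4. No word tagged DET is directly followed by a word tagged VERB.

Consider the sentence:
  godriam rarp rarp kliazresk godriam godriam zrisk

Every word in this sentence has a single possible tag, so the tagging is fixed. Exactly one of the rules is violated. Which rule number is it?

1

Fixed tagging: ADV NOUN NOUN ADJ ADV ADV VERB.
Rule check: R1 violated, R2 holds, R3 holds, R4 holds.
Only rule 1 fails.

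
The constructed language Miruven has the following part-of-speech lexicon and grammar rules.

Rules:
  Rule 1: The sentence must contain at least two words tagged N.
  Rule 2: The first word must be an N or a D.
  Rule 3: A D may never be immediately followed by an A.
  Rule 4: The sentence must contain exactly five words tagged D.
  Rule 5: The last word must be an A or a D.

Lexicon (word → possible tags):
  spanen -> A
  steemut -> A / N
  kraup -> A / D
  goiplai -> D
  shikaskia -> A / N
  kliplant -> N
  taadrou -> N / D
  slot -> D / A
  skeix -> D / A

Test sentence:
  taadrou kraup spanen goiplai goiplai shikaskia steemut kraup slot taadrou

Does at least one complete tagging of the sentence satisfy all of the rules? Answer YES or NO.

YES

Candidates per position — 1:taadrou {N,D}; 2:kraup {A,D}; 3:spanen {A}; 4:goiplai {D}; 5:goiplai {D}; 6:shikaskia {A,N}; 7:steemut {A,N}; 8:kraup {A,D}; 9:slot {D,A}; 10:taadrou {N,D}.
One satisfying assignment: N A A D D N N D D D.
Verifying each rule — rule 1 holds; rule 2 holds; rule 3 holds; rule 4 holds; rule 5 holds.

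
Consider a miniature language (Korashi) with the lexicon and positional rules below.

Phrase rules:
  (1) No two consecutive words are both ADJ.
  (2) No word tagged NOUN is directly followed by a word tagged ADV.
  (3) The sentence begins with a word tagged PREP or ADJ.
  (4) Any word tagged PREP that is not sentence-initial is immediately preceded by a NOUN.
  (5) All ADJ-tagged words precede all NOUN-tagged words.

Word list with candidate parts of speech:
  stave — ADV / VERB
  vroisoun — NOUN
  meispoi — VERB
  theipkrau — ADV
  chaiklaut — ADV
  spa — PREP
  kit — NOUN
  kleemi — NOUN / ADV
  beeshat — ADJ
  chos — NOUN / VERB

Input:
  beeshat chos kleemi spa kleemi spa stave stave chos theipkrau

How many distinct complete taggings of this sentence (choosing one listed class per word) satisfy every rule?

8

Candidates per position — 1:beeshat {ADJ}; 2:chos {NOUN,VERB}; 3:kleemi {NOUN,ADV}; 4:spa {PREP}; 5:kleemi {NOUN,ADV}; 6:spa {PREP}; 7:stave {ADV,VERB}; 8:stave {ADV,VERB}; 9:chos {NOUN,VERB}; 10:theipkrau {ADV}.
There are 64 candidate sequences in total.
Checking each against the rules leaves 8 sequences.
Count = 8.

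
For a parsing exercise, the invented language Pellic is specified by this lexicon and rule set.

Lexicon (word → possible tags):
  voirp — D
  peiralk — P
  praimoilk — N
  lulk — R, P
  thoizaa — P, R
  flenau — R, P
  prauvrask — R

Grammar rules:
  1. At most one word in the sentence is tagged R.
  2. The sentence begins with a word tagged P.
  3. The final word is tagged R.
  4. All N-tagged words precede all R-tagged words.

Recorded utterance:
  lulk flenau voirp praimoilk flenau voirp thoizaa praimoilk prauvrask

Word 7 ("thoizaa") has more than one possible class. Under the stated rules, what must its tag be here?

Candidates per position — 1:lulk {R,P}; 2:flenau {R,P}; 3:voirp {D}; 4:praimoilk {N}; 5:flenau {R,P}; 6:voirp {D}; 7:thoizaa {P,R}; 8:praimoilk {N}; 9:prauvrask {R}.
Word 1 cannot be R — rule 1 would then fail for every completion. It is P.
Word 2 cannot be R — rule 1 would then fail for every completion. It is P.
Word 5 cannot be R — rule 1 would then fail for every completion. It is P.
Word 7 cannot be R — rule 1 would then fail for every completion. It is P.
The unique satisfying tagging is: P P D N P D P N R.
Rule-by-rule: rule 1 ok; rule 2 ok; rule 3 ok; rule 4 ok.

P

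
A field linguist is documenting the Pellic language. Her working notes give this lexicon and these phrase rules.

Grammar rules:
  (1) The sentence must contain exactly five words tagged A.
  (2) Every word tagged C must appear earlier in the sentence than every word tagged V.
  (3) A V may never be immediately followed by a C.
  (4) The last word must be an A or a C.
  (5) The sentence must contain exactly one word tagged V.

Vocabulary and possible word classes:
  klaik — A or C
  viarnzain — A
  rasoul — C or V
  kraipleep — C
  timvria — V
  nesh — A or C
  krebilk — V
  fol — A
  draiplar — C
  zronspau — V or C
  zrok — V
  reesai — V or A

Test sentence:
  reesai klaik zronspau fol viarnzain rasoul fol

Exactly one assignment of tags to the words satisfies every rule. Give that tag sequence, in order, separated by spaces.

Candidates per position — 1:reesai {V,A}; 2:klaik {A,C}; 3:zronspau {V,C}; 4:fol {A}; 5:viarnzain {A}; 6:rasoul {C,V}; 7:fol {A}.
If word 1 were V, no tagging could satisfy rule 1; so word 1 is A.
If word 2 were C, no tagging could satisfy rule 1; so word 2 is A.
The remaining ambiguous positions (3, 6) are resolved jointly — only one combination satisfies every rule.
So the tagging must be: A A C A A V A.
Rule-by-rule: rule 1 ok; rule 2 ok; rule 3 ok; rule 4 ok; rule 5 ok.

A A C A A V A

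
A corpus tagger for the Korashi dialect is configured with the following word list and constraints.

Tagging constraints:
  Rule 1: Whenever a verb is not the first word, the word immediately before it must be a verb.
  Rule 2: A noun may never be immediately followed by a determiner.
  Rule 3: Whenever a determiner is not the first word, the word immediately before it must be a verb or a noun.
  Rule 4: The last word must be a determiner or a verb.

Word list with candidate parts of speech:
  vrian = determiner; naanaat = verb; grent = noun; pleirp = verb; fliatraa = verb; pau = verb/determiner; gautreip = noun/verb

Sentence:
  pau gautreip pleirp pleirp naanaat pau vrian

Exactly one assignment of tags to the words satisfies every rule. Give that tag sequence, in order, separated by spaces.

verb verb verb verb verb verb determiner

Candidates per position — 1:pau {verb,determiner}; 2:gautreip {noun,verb}; 3:pleirp {verb}; 4:pleirp {verb}; 5:naanaat {verb}; 6:pau {verb,determiner}; 7:vrian {determiner}.
If word 1 were determiner, no tagging could satisfy rule 1; so word 1 is verb.
If word 2 were noun, no tagging could satisfy rule 1; so word 2 is verb.
If word 6 were determiner, no tagging could satisfy rule 3; so word 6 is verb.
The unique satisfying tagging is: verb verb verb verb verb verb determiner.
Check: rule 1 holds; rule 2 holds; rule 3 holds; rule 4 holds.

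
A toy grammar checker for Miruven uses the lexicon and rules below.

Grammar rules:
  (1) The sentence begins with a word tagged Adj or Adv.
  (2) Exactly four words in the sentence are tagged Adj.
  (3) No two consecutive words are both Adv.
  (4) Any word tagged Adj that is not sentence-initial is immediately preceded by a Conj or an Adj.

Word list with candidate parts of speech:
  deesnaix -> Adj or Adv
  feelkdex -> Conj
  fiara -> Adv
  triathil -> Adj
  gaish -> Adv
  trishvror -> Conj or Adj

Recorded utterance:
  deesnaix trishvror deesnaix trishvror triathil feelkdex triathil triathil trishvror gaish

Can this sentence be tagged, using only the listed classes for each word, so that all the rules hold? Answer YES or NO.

Candidates per position — 1:deesnaix {Adj,Adv}; 2:trishvror {Conj,Adj}; 3:deesnaix {Adj,Adv}; 4:trishvror {Conj,Adj}; 5:triathil {Adj}; 6:feelkdex {Conj}; 7:triathil {Adj}; 8:triathil {Adj}; 9:trishvror {Conj,Adj}; 10:gaish {Adv}.
One satisfying assignment: Adj Conj Adv Conj Adj Conj Adj Adj Conj Adv.
Check: rule 1 satisfied; rule 2 satisfied; rule 3 satisfied; rule 4 satisfied.

YES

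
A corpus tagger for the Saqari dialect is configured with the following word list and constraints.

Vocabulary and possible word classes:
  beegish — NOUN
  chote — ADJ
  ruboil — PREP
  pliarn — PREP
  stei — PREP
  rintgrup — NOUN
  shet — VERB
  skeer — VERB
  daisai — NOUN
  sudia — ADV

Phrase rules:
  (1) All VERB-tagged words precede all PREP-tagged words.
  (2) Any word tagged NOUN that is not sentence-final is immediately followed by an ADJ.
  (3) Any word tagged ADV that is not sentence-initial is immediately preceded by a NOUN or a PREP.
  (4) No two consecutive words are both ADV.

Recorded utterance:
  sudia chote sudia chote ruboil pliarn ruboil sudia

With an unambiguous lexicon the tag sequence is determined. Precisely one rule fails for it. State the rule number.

3

Fixed tagging: ADV ADJ ADV ADJ PREP PREP PREP ADV.
Rule check: R1 ok, R2 ok, R3 fails, R4 ok.
Only rule 3 fails.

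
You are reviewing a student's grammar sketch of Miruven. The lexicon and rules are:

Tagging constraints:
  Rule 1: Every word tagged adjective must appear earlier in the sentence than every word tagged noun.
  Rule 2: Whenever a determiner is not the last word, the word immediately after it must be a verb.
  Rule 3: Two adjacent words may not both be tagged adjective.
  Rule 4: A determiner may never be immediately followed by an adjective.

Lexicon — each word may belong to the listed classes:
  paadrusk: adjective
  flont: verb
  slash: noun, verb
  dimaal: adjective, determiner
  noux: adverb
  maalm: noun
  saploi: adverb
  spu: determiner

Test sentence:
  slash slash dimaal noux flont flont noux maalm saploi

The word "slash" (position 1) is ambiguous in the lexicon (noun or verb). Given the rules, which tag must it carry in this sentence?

verb

Candidates per position — 1:slash {noun,verb}; 2:slash {noun,verb}; 3:dimaal {adjective,determiner}; 4:noux {adverb}; 5:flont {verb}; 6:flont {verb}; 7:noux {adverb}; 8:maalm {noun}; 9:saploi {adverb}.
Position 3: tagging it determiner would leave rule 2 unsatisfiable, so it must be adjective.
Position 1: tagging it noun would leave rule 1 unsatisfiable, so it must be verb.
Position 2: tagging it noun would leave rule 1 unsatisfiable, so it must be verb.
The unique satisfying tagging is: verb verb adjective adverb verb verb adverb noun adverb.
Verifying each rule — rule 1 holds; rule 2 holds; rule 3 holds; rule 4 holds.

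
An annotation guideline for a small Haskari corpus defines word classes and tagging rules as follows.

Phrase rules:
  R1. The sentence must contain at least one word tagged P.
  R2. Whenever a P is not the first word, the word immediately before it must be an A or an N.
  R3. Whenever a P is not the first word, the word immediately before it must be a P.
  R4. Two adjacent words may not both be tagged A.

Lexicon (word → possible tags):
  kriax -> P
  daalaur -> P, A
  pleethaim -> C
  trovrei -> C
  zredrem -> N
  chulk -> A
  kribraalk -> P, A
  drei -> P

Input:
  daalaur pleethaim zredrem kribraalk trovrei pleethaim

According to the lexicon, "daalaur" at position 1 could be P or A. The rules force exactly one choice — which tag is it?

P

Candidates per position — 1:daalaur {P,A}; 2:pleethaim {C}; 3:zredrem {N}; 4:kribraalk {P,A}; 5:trovrei {C}; 6:pleethaim {C}.
Position 4: P is ruled out by rule 3; that leaves A.
Position 1: A is ruled out by rule 1; that leaves P.
The unique satisfying tagging is: P C N A C C.
Check: rule 1 ok; rule 2 ok; rule 3 ok; rule 4 ok.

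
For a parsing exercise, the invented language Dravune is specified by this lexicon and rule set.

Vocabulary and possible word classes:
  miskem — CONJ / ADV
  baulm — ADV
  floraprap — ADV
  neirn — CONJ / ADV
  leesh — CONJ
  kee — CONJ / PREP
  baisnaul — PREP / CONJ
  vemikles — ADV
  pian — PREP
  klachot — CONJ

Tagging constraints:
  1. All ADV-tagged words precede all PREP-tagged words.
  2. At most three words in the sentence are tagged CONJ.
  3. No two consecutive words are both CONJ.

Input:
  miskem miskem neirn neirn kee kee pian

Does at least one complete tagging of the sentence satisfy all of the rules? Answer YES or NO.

YES

Candidates per position — 1:miskem {CONJ,ADV}; 2:miskem {CONJ,ADV}; 3:neirn {CONJ,ADV}; 4:neirn {CONJ,ADV}; 5:kee {CONJ,PREP}; 6:kee {CONJ,PREP}; 7:pian {PREP}.
One satisfying assignment: CONJ ADV ADV CONJ PREP CONJ PREP.
Verifying each rule — rule 1 holds; rule 2 holds; rule 3 holds.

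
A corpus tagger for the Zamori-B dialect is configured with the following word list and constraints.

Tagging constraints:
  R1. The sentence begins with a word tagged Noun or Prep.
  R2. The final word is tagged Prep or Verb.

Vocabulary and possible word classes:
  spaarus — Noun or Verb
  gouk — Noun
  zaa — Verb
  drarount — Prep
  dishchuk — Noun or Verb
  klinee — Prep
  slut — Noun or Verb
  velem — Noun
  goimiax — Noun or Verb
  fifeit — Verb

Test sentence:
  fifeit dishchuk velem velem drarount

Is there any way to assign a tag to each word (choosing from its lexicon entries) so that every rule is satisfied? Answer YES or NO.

Candidates per position — 1:fifeit {Verb}; 2:dishchuk {Noun,Verb}; 3:velem {Noun}; 4:velem {Noun}; 5:drarount {Prep}.
Rule 1 cannot be satisfied by any choice of tags from the lexicon.
So there is no consistent tagging.

NO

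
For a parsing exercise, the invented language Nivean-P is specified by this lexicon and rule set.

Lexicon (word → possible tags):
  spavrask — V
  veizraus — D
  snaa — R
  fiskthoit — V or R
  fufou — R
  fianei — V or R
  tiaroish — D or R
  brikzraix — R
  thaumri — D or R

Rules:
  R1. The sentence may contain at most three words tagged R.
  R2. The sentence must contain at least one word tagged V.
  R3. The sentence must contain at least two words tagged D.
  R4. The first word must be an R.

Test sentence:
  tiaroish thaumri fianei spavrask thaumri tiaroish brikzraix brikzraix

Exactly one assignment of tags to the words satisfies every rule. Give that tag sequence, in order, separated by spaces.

Candidates per position — 1:tiaroish {D,R}; 2:thaumri {D,R}; 3:fianei {V,R}; 4:spavrask {V}; 5:thaumri {D,R}; 6:tiaroish {D,R}; 7:brikzraix {R}; 8:brikzraix {R}.
Word 1 cannot be D — rule 4 would then fail for every completion. It is R.
Word 2 cannot be R — rule 1 would then fail for every completion. It is D.
Word 3 cannot be R — rule 1 would then fail for every completion. It is V.
Word 5 cannot be R — rule 1 would then fail for every completion. It is D.
Word 6 cannot be R — rule 1 would then fail for every completion. It is D.
That leaves exactly one tagging: R D V V D D R R.
Verifying each rule — rule 1 holds; rule 2 holds; rule 3 holds; rule 4 holds.

R D V V D D R R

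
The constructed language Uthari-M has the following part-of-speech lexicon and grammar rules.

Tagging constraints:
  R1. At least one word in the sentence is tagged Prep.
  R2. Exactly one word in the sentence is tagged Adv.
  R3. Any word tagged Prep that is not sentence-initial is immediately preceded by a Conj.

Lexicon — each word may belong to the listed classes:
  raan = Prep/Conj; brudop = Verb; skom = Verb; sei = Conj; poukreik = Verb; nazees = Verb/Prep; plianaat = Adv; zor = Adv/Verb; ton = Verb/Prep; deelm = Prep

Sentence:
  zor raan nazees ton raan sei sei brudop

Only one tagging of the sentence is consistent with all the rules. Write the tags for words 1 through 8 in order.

Candidates per position — 1:zor {Adv,Verb}; 2:raan {Prep,Conj}; 3:nazees {Verb,Prep}; 4:ton {Verb,Prep}; 5:raan {Prep,Conj}; 6:sei {Conj}; 7:sei {Conj}; 8:brudop {Verb}.
Position 1: tagging it Verb would leave rule 2 unsatisfiable, so it must be Adv.
Position 2: tagging it Prep would leave rule 3 unsatisfiable, so it must be Conj.
Position 4: tagging it Prep would leave rule 3 unsatisfiable, so it must be Verb.
Position 5: tagging it Prep would leave rule 3 unsatisfiable, so it must be Conj.
Position 3: tagging it Verb would leave rule 1 unsatisfiable, so it must be Prep.
The unique satisfying tagging is: Adv Conj Prep Verb Conj Conj Conj Verb.
Check: rule 1 holds; rule 2 holds; rule 3 holds.

Adv Conj Prep Verb Conj Conj Conj Verb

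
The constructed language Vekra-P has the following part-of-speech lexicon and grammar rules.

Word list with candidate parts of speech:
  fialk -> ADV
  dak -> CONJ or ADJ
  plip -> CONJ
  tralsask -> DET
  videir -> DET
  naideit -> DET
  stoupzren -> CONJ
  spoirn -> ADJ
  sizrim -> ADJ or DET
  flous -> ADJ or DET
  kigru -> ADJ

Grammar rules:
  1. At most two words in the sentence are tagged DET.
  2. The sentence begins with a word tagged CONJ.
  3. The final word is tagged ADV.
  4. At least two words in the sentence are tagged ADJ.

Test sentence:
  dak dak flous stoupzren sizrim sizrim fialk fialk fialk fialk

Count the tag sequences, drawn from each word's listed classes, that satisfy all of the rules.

Candidates per position — 1:dak {CONJ,ADJ}; 2:dak {CONJ,ADJ}; 3:flous {ADJ,DET}; 4:stoupzren {CONJ}; 5:sizrim {ADJ,DET}; 6:sizrim {ADJ,DET}; 7:fialk {ADV}; 8:fialk {ADV}; 9:fialk {ADV}; 10:fialk {ADV}.
There are 32 candidate sequences in total.
Checking each against the rules leaves 11 sequences.
Count = 11.

11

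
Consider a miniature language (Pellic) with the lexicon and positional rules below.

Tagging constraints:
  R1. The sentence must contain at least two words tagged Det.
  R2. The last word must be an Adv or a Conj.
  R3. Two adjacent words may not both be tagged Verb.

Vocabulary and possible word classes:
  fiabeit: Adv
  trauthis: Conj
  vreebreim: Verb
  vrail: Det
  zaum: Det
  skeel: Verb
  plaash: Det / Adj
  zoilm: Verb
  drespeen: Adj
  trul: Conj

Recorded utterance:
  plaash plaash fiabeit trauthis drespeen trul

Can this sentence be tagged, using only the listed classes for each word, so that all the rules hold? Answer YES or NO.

YES

Candidates per position — 1:plaash {Det,Adj}; 2:plaash {Det,Adj}; 3:fiabeit {Adv}; 4:trauthis {Conj}; 5:drespeen {Adj}; 6:trul {Conj}.
One satisfying assignment: Det Det Adv Conj Adj Conj.
Check: rule 1 satisfied; rule 2 satisfied; rule 3 satisfied.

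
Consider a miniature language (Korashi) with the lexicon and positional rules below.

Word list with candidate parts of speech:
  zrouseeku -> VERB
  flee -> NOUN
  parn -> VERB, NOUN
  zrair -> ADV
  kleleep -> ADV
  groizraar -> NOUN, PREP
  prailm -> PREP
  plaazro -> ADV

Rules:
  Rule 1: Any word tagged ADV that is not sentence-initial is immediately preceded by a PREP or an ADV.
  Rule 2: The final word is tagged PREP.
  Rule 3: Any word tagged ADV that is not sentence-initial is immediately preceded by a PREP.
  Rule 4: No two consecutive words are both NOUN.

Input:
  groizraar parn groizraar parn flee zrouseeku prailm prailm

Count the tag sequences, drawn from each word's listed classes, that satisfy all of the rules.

5

Candidates per position — 1:groizraar {NOUN,PREP}; 2:parn {VERB,NOUN}; 3:groizraar {NOUN,PREP}; 4:parn {VERB,NOUN}; 5:flee {NOUN}; 6:zrouseeku {VERB}; 7:prailm {PREP}; 8:prailm {PREP}.
There are 16 candidate sequences in total.
The sequences that satisfy every rule: NOUN VERB NOUN VERB NOUN VERB PREP PREP; NOUN VERB PREP VERB NOUN VERB PREP PREP; PREP VERB NOUN VERB NOUN VERB PREP PREP; PREP VERB PREP VERB NOUN VERB PREP PREP; PREP NOUN PREP VERB NOUN VERB PREP PREP.
Count = 5.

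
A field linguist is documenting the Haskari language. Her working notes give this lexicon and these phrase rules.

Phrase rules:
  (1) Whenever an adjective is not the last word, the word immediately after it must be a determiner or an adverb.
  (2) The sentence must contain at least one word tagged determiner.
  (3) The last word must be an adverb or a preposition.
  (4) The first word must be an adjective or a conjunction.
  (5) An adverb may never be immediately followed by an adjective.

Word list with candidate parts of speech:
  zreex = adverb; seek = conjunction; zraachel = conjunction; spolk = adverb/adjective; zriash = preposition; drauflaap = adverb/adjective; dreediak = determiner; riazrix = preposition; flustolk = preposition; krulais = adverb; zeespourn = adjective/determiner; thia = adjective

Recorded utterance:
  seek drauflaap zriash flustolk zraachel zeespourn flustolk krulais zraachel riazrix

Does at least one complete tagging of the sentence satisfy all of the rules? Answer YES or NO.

Candidates per position — 1:seek {conjunction}; 2:drauflaap {adverb,adjective}; 3:zriash {preposition}; 4:flustolk {preposition}; 5:zraachel {conjunction}; 6:zeespourn {adjective,determiner}; 7:flustolk {preposition}; 8:krulais {adverb}; 9:zraachel {conjunction}; 10:riazrix {preposition}.
One satisfying assignment: conjunction adverb preposition preposition conjunction determiner preposition adverb conjunction preposition.
Check: rule 1 satisfied; rule 2 satisfied; rule 3 satisfied; rule 4 satisfied; rule 5 satisfied.

YES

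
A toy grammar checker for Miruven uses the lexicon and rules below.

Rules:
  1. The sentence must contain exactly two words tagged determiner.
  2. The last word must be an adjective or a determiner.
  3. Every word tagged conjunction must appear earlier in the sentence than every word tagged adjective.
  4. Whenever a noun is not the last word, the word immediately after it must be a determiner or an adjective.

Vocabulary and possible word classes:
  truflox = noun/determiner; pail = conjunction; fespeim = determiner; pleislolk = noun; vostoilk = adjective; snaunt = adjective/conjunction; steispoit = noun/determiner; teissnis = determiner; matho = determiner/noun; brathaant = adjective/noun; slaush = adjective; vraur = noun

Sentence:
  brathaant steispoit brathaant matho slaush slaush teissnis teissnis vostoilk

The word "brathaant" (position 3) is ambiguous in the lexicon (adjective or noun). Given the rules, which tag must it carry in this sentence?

adjective

Candidates per position — 1:brathaant {adjective,noun}; 2:steispoit {noun,determiner}; 3:brathaant {adjective,noun}; 4:matho {determiner,noun}; 5:slaush {adjective}; 6:slaush {adjective}; 7:teissnis {determiner}; 8:teissnis {determiner}; 9:vostoilk {adjective}.
Position 2: determiner is ruled out by rule 1; that leaves noun.
Position 3: noun is ruled out by rule 4; that leaves adjective.
Position 4: determiner is ruled out by rule 1; that leaves noun.
Position 1: noun is ruled out by rule 4; that leaves adjective.
The unique satisfying tagging is: adjective noun adjective noun adjective adjective determiner determiner adjective.
Check: rule 1 ✓; rule 2 ✓; rule 3 ✓; rule 4 ✓.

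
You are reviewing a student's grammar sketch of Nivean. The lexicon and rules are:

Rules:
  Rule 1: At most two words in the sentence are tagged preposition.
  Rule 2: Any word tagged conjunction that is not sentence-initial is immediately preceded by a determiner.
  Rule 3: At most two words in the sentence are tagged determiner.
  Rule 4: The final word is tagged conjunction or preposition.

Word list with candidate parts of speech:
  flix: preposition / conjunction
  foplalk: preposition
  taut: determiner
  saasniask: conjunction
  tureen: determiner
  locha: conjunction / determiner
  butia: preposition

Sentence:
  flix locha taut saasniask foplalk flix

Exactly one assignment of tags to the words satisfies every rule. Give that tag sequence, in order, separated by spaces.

conjunction determiner determiner conjunction preposition preposition

Candidates per position — 1:flix {preposition,conjunction}; 2:locha {conjunction,determiner}; 3:taut {determiner}; 4:saasniask {conjunction}; 5:foplalk {preposition}; 6:flix {preposition,conjunction}.
If word 2 were conjunction, no tagging could satisfy rule 2; so word 2 is determiner.
If word 6 were conjunction, no tagging could satisfy rule 2; so word 6 is preposition.
If word 1 were preposition, no tagging could satisfy rule 1; so word 1 is conjunction.
That leaves exactly one tagging: conjunction determiner determiner conjunction preposition preposition.
Check: rule 1 satisfied; rule 2 satisfied; rule 3 satisfied; rule 4 satisfied.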